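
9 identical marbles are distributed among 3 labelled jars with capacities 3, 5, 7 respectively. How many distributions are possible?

Without the upper bounds there are C(11,2) = 55 ways to split 9 among 3 jars.
Subtract solutions that violate a single cap (substitute x_i' = x_i − (cap_i+1)): x_1 ≥ 4 gives C(7,2) = 21; x_2 ≥ 6 gives C(5,2) = 10; x_3 ≥ 8 gives C(3,2) = 3. Together 34.
No two caps can be exceeded simultaneously, so the pair terms are all 0.
By inclusion–exclusion the count is 55 − 34 + 0 = 21.

21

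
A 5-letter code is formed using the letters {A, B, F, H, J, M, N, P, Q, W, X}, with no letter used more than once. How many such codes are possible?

55440

This is a permutation of 5 out of 11: P(11,5) = 11!/6!.
That product is 11 × 10 × 9 × 8 × 7 = 55440.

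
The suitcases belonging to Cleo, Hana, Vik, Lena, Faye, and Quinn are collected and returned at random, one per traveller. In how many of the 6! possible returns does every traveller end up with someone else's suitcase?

265

Count assignments avoiding every fixed point. For any j of the 6 travellers fixed to their own suitcase, the other 6−j can be arranged in (6−j)! ways.
By inclusion–exclusion this is Σ_{j=0}^{6} (−1)^j C(6,j)·(6−j)!.
Computing: 720 − 720 + 360 − 120 + 30 − 6 + 1 = 265.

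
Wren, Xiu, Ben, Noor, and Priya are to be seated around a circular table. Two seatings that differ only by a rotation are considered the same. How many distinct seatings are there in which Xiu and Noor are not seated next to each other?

Without the restriction there are (4)! = 24 seatings.
Those with Xiu next to Noor: fuse the pair into one unit and seat 4 units around a circle — 2·(3)! = 12.
Subtracting, 24 − 12 = 12.

12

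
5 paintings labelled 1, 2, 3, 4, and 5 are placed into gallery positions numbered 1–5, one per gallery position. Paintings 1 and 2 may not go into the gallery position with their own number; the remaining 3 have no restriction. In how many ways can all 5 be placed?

Let Aᵢ (for i ∈ {1, 2}) be the placements that put painting i in its forbidden gallery position. Any j of these fix j positions, leaving (5−j)! ways to fill the rest, and there are C(2,j) ways to pick which j.
By inclusion–exclusion, the number of valid placements is Σ_{j=0}^{2} (−1)^j C(2,j)·(5−j)!.
Computing: 120 − 48 + 6 = 78.

78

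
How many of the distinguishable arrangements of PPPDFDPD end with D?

With the last slot taken by D, it remains to arrange the other 7 letters (PPPFDPD).
Those 7 letters have D appearing twice and P appearing 4 times, giving (7)!/(4!·2!) = 105.

105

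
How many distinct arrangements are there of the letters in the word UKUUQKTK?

1120

The 8 letters of UKUUQKTK have repeats: K appearing 3 times and U appearing 3 times.
Dividing 8! = 40320 by 3!·3! = 36 for the repeated letters gives 1120.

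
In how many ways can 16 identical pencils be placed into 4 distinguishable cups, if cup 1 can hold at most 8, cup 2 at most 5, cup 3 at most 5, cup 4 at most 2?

Ignoring the caps, the number of non-negative solutions to x_1+…+x_4 = 16 is C(19,3) = 969.
Subtract solutions that violate a single cap (substitute x_i' = x_i − (cap_i+1)): x_1 ≥ 9 gives C(10,3) = 120; x_2 ≥ 6 gives C(13,3) = 286; x_3 ≥ 6 gives C(13,3) = 286; x_4 ≥ 3 gives C(16,3) = 560. Together 1252.
Add back pairs where two caps are both exceeded: 4 + 4 + 35 + 35 + 120 + 120 = 318.
Subtract triples: 0 + 0 + 0 + 4 = 4.
By inclusion–exclusion the count is 969 − 1252 + 318 − 4 = 31.

31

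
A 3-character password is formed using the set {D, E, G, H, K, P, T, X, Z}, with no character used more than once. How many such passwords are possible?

504

This is a permutation of 3 out of 9: P(9,3) = 9!/6!.
That product is 9 × 8 × 7 = 504.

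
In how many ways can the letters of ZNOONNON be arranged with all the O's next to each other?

30

Treat the 3 copies of O as a single block. The multiset to arrange is then {OOO, N, N, N, N, Z}, 6 items in all.
That gives (6)!/(4!) = 30 arrangements.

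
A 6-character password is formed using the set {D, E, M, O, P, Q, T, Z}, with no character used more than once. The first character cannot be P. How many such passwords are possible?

17640

The first character has 8−1 = 7 choices (anything except P).
The remaining 5 characters are filled from the other 7 symbols without repetition: 7 × 6 × 5 × 4 × 3 = 2520.
Total: 7 × 2520 = 17640.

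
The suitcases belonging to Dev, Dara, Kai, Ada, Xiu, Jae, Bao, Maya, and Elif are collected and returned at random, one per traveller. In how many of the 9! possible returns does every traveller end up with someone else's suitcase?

133496

Count assignments avoiding every fixed point. For any j of the 9 travellers fixed to their own suitcase, the other 9−j can be arranged in (9−j)! ways.
By inclusion–exclusion this is Σ_{j=0}^{9} (−1)^j C(9,j)·(9−j)!.
Computing: 362880 − 362880 + 181440 − 60480 + 15120 − 3024 + 504 − 72 + 9 − 1 = 133496.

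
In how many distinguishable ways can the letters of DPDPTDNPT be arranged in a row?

Letter multiplicities in DPDPTDNPT: D×3, N×1, P×3, T×2.
So there are 9! / (3!·3!·2!) = 5040 distinguishable arrangements.

5040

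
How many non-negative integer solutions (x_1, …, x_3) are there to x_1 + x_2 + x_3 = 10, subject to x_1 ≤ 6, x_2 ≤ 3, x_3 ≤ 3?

6

By stars and bars, unrestricted non-negative solutions to x_1+…+x_3 = 10 number C(10+2,2) = 66.
Subtract solutions that violate a single cap (substitute x_i' = x_i − (cap_i+1)): x_1 ≥ 7 gives C(5,2) = 10; x_2 ≥ 4 gives C(8,2) = 28; x_3 ≥ 4 gives C(8,2) = 28. Together 66.
Add back pairs where two caps are both exceeded: 0 + 0 + 6 = 6.
By inclusion–exclusion the count is 66 − 66 + 6 = 6.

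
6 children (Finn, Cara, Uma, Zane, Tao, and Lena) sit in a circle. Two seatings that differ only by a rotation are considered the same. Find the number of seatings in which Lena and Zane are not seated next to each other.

All circular seatings of 6 people number (5)! = 120.
Those with Lena next to Zane: fuse the pair into one unit and seat 5 units around a circle — 2·(4)! = 48.
Subtracting, 120 − 48 = 72.

72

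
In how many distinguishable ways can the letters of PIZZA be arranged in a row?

The 5 letters of PIZZA have repeats: Z appearing twice.
So there are 5! / (2!) = 60 distinguishable arrangements.

60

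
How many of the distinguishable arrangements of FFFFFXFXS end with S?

28

Fix S in the last position and arrange the remaining 8 letters.
Those 8 letters have F appearing 6 times and X appearing twice, giving (8)!/(6!·2!) = 28.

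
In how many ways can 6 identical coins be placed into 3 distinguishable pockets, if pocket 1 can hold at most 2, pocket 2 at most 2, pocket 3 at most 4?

By stars and bars, unrestricted non-negative solutions to x_1+…+x_3 = 6 number C(6+2,2) = 28.
Subtract solutions that violate a single cap (substitute x_i' = x_i − (cap_i+1)): x_1 ≥ 3 gives C(5,2) = 10; x_2 ≥ 3 gives C(5,2) = 10; x_3 ≥ 5 gives C(3,2) = 3. Together 23.
Add back pairs where two caps are both exceeded: 1 + 0 + 0 = 1.
By inclusion–exclusion the count is 28 − 23 + 1 = 6.

6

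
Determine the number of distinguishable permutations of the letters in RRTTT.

10

The 5 letters of RRTTT have repeats: R appearing twice and T appearing 3 times.
Dividing 5! = 120 by 3!·2! = 12 for the repeated letters gives 10.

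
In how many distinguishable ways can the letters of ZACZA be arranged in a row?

30

ZACZA has 5 letters with A appearing twice and Z appearing twice.
Dividing 5! = 120 by 2!·2! = 4 for the repeated letters gives 30.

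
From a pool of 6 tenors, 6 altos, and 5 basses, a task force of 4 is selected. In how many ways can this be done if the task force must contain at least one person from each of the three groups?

1260

Unrestricted: C(17,4) = 2380 ways to pick any 4 of the 17.
Subtract selections that omit an entire group: no tenors → C(11,4) = 330; no altos → C(11,4) = 330; no basses → C(12,4) = 495.
Add back selections omitting two groups (i.e. drawn from a single group): C(6,4) + C(6,4) + C(5,4) = 35.
By inclusion–exclusion: 2380 − 1155 + 35 = 1260.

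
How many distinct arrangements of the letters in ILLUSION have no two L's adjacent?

Total arrangements of ILLUSION: 8!/(2!·2!) = 10080.
If the two L's are adjacent, glue them into one block, leaving 7 items to arrange: (7)!/(2!) = 2520 ways.
Hence 10080 − 2520 = 7560.

7560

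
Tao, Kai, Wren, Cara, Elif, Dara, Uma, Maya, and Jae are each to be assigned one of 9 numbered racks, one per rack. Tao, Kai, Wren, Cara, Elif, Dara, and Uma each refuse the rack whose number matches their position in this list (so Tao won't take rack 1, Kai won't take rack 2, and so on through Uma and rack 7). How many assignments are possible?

Let Aᵢ (for 1 ≤ i ≤ 7) be the placements that put person i in their forbidden rack. Any j of these fix j positions, leaving (9−j)! ways to fill the rest, and there are C(7,j) ways to pick which j.
By inclusion–exclusion, the number of valid placements is Σ_{j=0}^{7} (−1)^j C(7,j)·(9−j)!.
Computing: 362880 − 282240 + 105840 − 25200 + 4200 − 504 + 42 − 2 = 165016.

165016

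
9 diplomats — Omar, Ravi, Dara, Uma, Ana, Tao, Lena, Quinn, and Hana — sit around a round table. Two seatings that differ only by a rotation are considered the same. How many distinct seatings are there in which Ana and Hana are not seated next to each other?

30240

Without the restriction there are (8)! = 40320 seatings.
Those with Ana next to Hana: fuse the pair into one unit and seat 8 units around a circle — 2·(7)! = 10080.
Subtracting, 40320 − 10080 = 30240.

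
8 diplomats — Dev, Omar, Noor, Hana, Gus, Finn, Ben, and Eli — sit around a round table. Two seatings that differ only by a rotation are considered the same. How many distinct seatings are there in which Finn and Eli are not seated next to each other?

Without the restriction there are (7)! = 5040 seatings.
Those with Finn next to Eli: fuse the pair into one unit and seat 7 units around a circle — 2·(6)! = 1440.
Subtracting, 5040 − 1440 = 3600.

3600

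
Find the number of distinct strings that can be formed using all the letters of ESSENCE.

420

The 7 letters of ESSENCE have repeats: E appearing 3 times and S appearing twice.
Dividing 7! = 5040 by 3!·2! = 12 for the repeated letters gives 420.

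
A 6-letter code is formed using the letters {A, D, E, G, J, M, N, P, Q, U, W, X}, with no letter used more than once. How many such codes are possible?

665280

This is a permutation of 6 out of 12: P(12,6) = 12!/6!.
That product is 12 × 11 × 10 × 9 × 8 × 7 = 665280.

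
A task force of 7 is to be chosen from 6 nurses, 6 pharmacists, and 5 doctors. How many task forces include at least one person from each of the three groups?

Total 7-person selections from all 17: C(17,7) = 19448.
Selections missing a whole group: no nurses → C(11,7) = 330; no pharmacists → C(11,7) = 330; no doctors → C(12,7) = 792.
Add back selections omitting two groups (i.e. drawn from a single group): C(6,7) + C(6,7) + C(5,7) = 0.
By inclusion–exclusion: 19448 − 1452 + 0 = 17996.

17996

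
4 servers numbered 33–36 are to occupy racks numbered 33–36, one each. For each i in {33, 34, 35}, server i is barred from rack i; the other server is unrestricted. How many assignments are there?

11

Let Aᵢ (for i ∈ {33, 34, 35}) be the placements that put server i in its forbidden rack. Any j of these fix j positions, leaving (4−j)! ways to fill the rest, and there are C(3,j) ways to pick which j.
By inclusion–exclusion, the number of valid placements is Σ_{j=0}^{3} (−1)^j C(3,j)·(4−j)!.
Computing: 24 − 18 + 6 − 1 = 11.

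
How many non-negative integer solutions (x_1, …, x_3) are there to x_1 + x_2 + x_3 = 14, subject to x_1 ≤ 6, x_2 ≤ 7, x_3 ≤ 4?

Without the upper bounds there are C(16,2) = 120 ways to split 14 among 3 variables.
Subtract solutions that violate a single cap (substitute x_i' = x_i − (cap_i+1)): x_1 ≥ 7 gives C(9,2) = 36; x_2 ≥ 8 gives C(8,2) = 28; x_3 ≥ 5 gives C(11,2) = 55. Together 119.
Add back pairs where two caps are both exceeded: 0 + 6 + 3 = 9.
By inclusion–exclusion the count is 120 − 119 + 9 = 10.

10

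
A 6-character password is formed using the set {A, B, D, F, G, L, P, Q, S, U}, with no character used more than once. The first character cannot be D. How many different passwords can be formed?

136080

The first character has 10−1 = 9 choices (anything except D).
The remaining 5 characters are filled from the other 9 symbols without repetition: 9 × 8 × 7 × 6 × 5 = 15120.
Total: 9 × 15120 = 136080.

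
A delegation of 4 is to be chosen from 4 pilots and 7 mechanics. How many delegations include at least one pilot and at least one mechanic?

294

Total 4-person selections from all 11: C(11,4) = 330.
Subtract selections that omit an entire group: no pilots → C(7,4) = 35; no mechanics → C(4,4) = 1.
Both groups omitted at once is impossible, so 330 − 36 = 294.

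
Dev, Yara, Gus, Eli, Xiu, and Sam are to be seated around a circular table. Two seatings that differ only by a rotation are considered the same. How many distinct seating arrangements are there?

120

Seat Dev anywhere (absorbing the rotational symmetry), then permute the other 5: (5)! = 120.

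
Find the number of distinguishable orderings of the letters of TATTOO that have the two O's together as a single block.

Treat the 2 copies of O as a single block. The multiset to arrange is then {OO, A, T, T, T}, 5 items in all.
That gives (5)!/(3!) = 20 arrangements.

20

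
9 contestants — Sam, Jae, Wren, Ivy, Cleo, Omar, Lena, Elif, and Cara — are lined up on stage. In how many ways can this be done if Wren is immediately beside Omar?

80640

Treat {Wren, Omar} as a single unit. There are 8 units to order, and the pair itself can be ordered 2 ways.
So the count is 2·(8)! = 80640.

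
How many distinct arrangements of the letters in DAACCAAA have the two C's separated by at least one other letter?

Total arrangements of DAACCAAA: 8!/(5!·2!) = 168.
If the two C's are adjacent, glue them into one block, leaving 7 items to arrange: (7)!/(5!) = 42 ways.
Hence 168 − 42 = 126.

126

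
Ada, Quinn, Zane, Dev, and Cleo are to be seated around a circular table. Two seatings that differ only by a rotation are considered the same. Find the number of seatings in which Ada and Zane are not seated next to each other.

All circular seatings of 5 people number (4)! = 24.
Those with Ada next to Zane: fuse the pair into one unit and seat 4 units around a circle — 2·(3)! = 12.
Subtracting, 24 − 12 = 12.

12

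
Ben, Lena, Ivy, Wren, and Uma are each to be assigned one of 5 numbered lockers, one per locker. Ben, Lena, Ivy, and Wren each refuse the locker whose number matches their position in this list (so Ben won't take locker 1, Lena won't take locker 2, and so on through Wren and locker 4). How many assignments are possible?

Let Aᵢ (for 1 ≤ i ≤ 4) be the placements that put person i in their forbidden locker. Any j of these fix j positions, leaving (5−j)! ways to fill the rest, and there are C(4,j) ways to pick which j.
By inclusion–exclusion, the number of valid placements is Σ_{j=0}^{4} (−1)^j C(4,j)·(5−j)!.
Computing: 120 − 96 + 36 − 8 + 1 = 53.

53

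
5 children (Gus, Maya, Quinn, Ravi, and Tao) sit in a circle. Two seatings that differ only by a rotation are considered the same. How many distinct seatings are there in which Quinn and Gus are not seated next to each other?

12

Without the restriction there are (4)! = 24 seatings.
Those with Quinn next to Gus: fuse the pair into one unit and seat 4 units around a circle — 2·(3)! = 12.
Subtracting, 24 − 12 = 12.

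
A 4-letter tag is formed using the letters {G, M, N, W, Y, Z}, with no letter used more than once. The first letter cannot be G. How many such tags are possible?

300

The first letter has 6−1 = 5 choices (anything except G).
The remaining 3 letters are filled from the other 5 symbols without repetition: 5 × 4 × 3 = 60.
Total: 5 × 60 = 300.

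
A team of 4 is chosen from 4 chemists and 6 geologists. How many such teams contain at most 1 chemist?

Split by how many chemists are chosen (0 through 1).
Sum: C(4,0)·C(6,4) + C(4,1)·C(6,3) = 15 + 80 = 95.

95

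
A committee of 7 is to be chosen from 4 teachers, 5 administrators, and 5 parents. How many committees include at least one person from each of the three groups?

Unrestricted: C(14,7) = 3432 ways to pick any 7 of the 14.
Selections missing a whole group: no teachers → C(10,7) = 120; no administrators → C(9,7) = 36; no parents → C(9,7) = 36.
Add back selections omitting two groups (i.e. drawn from a single group): C(4,7) + C(5,7) + C(5,7) = 0.
By inclusion–exclusion: 3432 − 192 + 0 = 3240.

3240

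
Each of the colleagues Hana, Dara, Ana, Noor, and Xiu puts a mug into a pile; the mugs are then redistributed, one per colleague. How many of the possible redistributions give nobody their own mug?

Let Aᵢ be the assignments in which colleague i gets their own mug. We want the size of the complement of A₁∪…∪A_5.
By inclusion–exclusion this is Σ_{j=0}^{5} (−1)^j C(5,j)·(5−j)!.
Computing: 120 − 120 + 60 − 20 + 5 − 1 = 44.

44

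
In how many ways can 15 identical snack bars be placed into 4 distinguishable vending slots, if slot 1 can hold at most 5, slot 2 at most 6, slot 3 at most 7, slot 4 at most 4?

Without the upper bounds there are C(18,3) = 816 ways to split 15 among 4 vending slots.
Subtract solutions that violate a single cap (substitute x_i' = x_i − (cap_i+1)): x_1 ≥ 6 gives C(12,3) = 220; x_2 ≥ 7 gives C(11,3) = 165; x_3 ≥ 8 gives C(10,3) = 120; x_4 ≥ 5 gives C(13,3) = 286. Together 791.
Add back pairs where two caps are both exceeded: 10 + 4 + 35 + 1 + 20 + 10 = 80.
By inclusion–exclusion the count is 816 − 791 + 80 = 105.

105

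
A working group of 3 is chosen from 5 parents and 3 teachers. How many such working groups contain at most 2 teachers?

55

Split by how many teachers are chosen (0 through 2).
Sum: C(3,0)·C(5,3) + C(3,1)·C(5,2) + C(3,2)·C(5,1) = 10 + 30 + 15 = 55.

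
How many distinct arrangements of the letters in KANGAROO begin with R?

1260

With the first slot taken by R, it remains to arrange the other 7 letters (KANGAOO).
Those 7 letters have A appearing twice and O appearing twice, giving (7)!/(2!·2!) = 1260.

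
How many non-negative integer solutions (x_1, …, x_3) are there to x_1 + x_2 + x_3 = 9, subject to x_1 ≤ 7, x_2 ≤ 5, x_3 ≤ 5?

Without the upper bounds there are C(11,2) = 55 ways to split 9 among 3 variables.
Subtract solutions that violate a single cap (substitute x_i' = x_i − (cap_i+1)): x_1 ≥ 8 gives C(3,2) = 3; x_2 ≥ 6 gives C(5,2) = 10; x_3 ≥ 6 gives C(5,2) = 10. Together 23.
No two caps can be exceeded simultaneously, so the pair terms are all 0.
By inclusion–exclusion the count is 55 − 23 + 0 = 32.

32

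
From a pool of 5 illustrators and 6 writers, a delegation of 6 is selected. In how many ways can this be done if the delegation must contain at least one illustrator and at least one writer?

461

Unrestricted: C(11,6) = 462 ways to pick any 6 of the 11.
Subtract selections that omit an entire group: no illustrators → C(6,6) = 1; no writers → C(5,6) = 0.
Both groups omitted at once is impossible, so 462 − 1 = 461.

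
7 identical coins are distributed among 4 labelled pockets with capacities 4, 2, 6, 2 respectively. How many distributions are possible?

43

By stars and bars, unrestricted non-negative solutions to x_1+…+x_4 = 7 number C(7+3,3) = 120.
Subtract solutions that violate a single cap (substitute x_i' = x_i − (cap_i+1)): x_1 ≥ 5 gives C(5,3) = 10; x_2 ≥ 3 gives C(7,3) = 35; x_3 ≥ 7 gives C(3,3) = 1; x_4 ≥ 3 gives C(7,3) = 35. Together 81.
Add back pairs where two caps are both exceeded: 0 + 0 + 0 + 0 + 4 + 0 = 4.
By inclusion–exclusion the count is 120 − 81 + 4 = 43.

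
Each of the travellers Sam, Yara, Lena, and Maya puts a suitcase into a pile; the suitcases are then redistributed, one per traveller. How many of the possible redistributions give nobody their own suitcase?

Let Aᵢ be the assignments in which traveller i gets their own suitcase. We want the size of the complement of A₁∪…∪A_4.
By inclusion–exclusion this is Σ_{j=0}^{4} (−1)^j C(4,j)·(4−j)!.
Computing: 24 − 24 + 12 − 4 + 1 = 9.

9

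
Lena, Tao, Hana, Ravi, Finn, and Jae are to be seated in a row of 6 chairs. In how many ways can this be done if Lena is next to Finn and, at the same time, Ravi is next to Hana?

Treat {Lena,Finn} as one block (2 orders) and {Ravi,Hana} as another (2 orders).
That leaves 4 units to arrange: 2 × 2 × 4! = 4 × 24 = 96.

96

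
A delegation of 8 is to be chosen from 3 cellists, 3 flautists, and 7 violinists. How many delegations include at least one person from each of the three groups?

1197

Unrestricted: C(13,8) = 1287 ways to pick any 8 of the 13.
Selections missing a whole group: no cellists → C(10,8) = 45; no flautists → C(10,8) = 45; no violinists → C(6,8) = 0.
Add back selections omitting two groups (i.e. drawn from a single group): C(3,8) + C(3,8) + C(7,8) = 0.
By inclusion–exclusion: 1287 − 90 + 0 = 1197.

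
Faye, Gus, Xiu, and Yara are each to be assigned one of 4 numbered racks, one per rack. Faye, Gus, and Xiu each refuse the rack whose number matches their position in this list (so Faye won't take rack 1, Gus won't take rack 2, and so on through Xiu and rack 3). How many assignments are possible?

Let Aᵢ (for i ∈ {1, 2, 3}) be the placements that put person i in their forbidden rack. Any j of these fix j positions, leaving (4−j)! ways to fill the rest, and there are C(3,j) ways to pick which j.
By inclusion–exclusion, the number of valid placements is Σ_{j=0}^{3} (−1)^j C(3,j)·(4−j)!.
Computing: 24 − 18 + 6 − 1 = 11.

11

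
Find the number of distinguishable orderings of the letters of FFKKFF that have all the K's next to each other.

Treat the 2 copies of K as a single block. The multiset to arrange is then {KK, F, F, F, F}, 5 items in all.
That gives (5)!/(4!) = 5 arrangements.

5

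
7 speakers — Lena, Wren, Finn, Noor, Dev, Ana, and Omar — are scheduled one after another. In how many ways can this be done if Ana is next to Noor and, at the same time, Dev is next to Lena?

480

Treat {Ana,Noor} as one block (2 orders) and {Dev,Lena} as another (2 orders).
That leaves 5 units to arrange: 2 × 2 × 5! = 4 × 120 = 480.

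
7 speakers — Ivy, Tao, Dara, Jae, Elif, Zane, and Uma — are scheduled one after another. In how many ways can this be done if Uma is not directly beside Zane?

3600

Of the 7! = 5040 arrangements, those with Uma and Zane adjacent number 2 × 6! = 1440 (treat the pair as a block with 2 internal orders).
So 5040 − 1440 = 3600 arrangements keep them apart.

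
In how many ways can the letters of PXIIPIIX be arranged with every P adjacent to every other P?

105

Treat the 2 copies of P as a single block. The multiset to arrange is then {PP, I, I, I, I, X, X}, 7 items in all.
That gives (7)!/(4!·2!) = 105 arrangements.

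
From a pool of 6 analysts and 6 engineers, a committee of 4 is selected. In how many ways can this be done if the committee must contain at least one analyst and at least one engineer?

465

Total 4-person selections from all 12: C(12,4) = 495.
Selections missing a whole group: no analysts → C(6,4) = 15; no engineers → C(6,4) = 15.
Both groups omitted at once is impossible, so 495 − 30 = 465.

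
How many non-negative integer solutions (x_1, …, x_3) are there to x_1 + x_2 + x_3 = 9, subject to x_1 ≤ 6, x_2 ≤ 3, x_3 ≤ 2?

Without the upper bounds there are C(11,2) = 55 ways to split 9 among 3 variables.
Subtract solutions that violate a single cap (substitute x_i' = x_i − (cap_i+1)): x_1 ≥ 7 gives C(4,2) = 6; x_2 ≥ 4 gives C(7,2) = 21; x_3 ≥ 3 gives C(8,2) = 28. Together 55.
Add back pairs where two caps are both exceeded: 0 + 0 + 6 = 6.
By inclusion–exclusion the count is 55 − 55 + 6 = 6.

6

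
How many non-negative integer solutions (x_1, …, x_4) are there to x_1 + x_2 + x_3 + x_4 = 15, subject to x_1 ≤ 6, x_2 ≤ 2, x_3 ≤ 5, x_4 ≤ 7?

By stars and bars, unrestricted non-negative solutions to x_1+…+x_4 = 15 number C(15+3,3) = 816.
Subtract solutions that violate a single cap (substitute x_i' = x_i − (cap_i+1)): x_1 ≥ 7 gives C(11,3) = 165; x_2 ≥ 3 gives C(15,3) = 455; x_3 ≥ 6 gives C(12,3) = 220; x_4 ≥ 8 gives C(10,3) = 120. Together 960.
Add back pairs where two caps are both exceeded: 56 + 10 + 1 + 84 + 35 + 4 = 190.
By inclusion–exclusion the count is 816 − 960 + 190 = 46.

46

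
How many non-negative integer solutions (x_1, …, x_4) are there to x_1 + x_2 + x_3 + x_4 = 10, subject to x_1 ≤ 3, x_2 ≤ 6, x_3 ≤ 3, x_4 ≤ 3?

By stars and bars, unrestricted non-negative solutions to x_1+…+x_4 = 10 number C(10+3,3) = 286.
Subtract solutions that violate a single cap (substitute x_i' = x_i − (cap_i+1)): x_1 ≥ 4 gives C(9,3) = 84; x_2 ≥ 7 gives C(6,3) = 20; x_3 ≥ 4 gives C(9,3) = 84; x_4 ≥ 4 gives C(9,3) = 84. Together 272.
Add back pairs where two caps are both exceeded: 0 + 10 + 10 + 0 + 0 + 10 = 30.
By inclusion–exclusion the count is 286 − 272 + 30 = 44.

44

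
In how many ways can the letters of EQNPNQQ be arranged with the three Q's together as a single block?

Treat the 3 copies of Q as a single block. The multiset to arrange is then {QQQ, E, N, N, P}, 5 items in all.
That gives (5)!/(2!) = 60 arrangements.

60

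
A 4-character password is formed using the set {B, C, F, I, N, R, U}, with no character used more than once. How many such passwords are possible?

840

This is a permutation of 4 out of 7: P(7,4) = 7!/3!.
That product is 7 × 6 × 5 × 4 = 840.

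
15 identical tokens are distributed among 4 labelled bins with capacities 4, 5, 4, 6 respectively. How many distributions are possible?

35

By stars and bars, unrestricted non-negative solutions to x_1+…+x_4 = 15 number C(15+3,3) = 816.
Subtract solutions that violate a single cap (substitute x_i' = x_i − (cap_i+1)): x_1 ≥ 5 gives C(13,3) = 286; x_2 ≥ 6 gives C(12,3) = 220; x_3 ≥ 5 gives C(13,3) = 286; x_4 ≥ 7 gives C(11,3) = 165. Together 957.
Add back pairs where two caps are both exceeded: 35 + 56 + 20 + 35 + 10 + 20 = 176.
By inclusion–exclusion the count is 816 − 957 + 176 = 35.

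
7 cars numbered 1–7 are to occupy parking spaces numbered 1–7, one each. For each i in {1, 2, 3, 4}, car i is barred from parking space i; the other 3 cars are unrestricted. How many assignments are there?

Let Aᵢ (for 1 ≤ i ≤ 4) be the placements that put car i in its forbidden parking space. Any j of these fix j positions, leaving (7−j)! ways to fill the rest, and there are C(4,j) ways to pick which j.
By inclusion–exclusion, the number of valid placements is Σ_{j=0}^{4} (−1)^j C(4,j)·(7−j)!.
Computing: 5040 − 2880 + 720 − 96 + 6 = 2790.

2790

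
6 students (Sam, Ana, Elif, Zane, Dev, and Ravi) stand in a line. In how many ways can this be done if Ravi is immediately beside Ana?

Glue Ravi and Ana into one block (2 internal orders), leaving 5 units to arrange in a row.
That gives 2 × 5! = 2 × 120 = 240.

240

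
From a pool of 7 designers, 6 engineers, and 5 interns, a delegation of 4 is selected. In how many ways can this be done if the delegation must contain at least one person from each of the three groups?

Unrestricted: C(18,4) = 3060 ways to pick any 4 of the 18.
Selections missing a whole group: no designers → C(11,4) = 330; no engineers → C(12,4) = 495; no interns → C(13,4) = 715.
Add back selections omitting two groups (i.e. drawn from a single group): C(7,4) + C(6,4) + C(5,4) = 55.
By inclusion–exclusion: 3060 − 1540 + 55 = 1575.

1575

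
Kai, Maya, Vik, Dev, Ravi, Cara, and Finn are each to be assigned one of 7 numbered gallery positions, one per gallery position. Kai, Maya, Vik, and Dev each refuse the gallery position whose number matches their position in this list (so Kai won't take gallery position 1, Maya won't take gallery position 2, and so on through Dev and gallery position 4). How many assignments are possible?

Let Aᵢ (for 1 ≤ i ≤ 4) be the placements that put person i in their forbidden gallery position. Any j of these fix j positions, leaving (7−j)! ways to fill the rest, and there are C(4,j) ways to pick which j.
By inclusion–exclusion, the number of valid placements is Σ_{j=0}^{4} (−1)^j C(4,j)·(7−j)!.
Computing: 5040 − 2880 + 720 − 96 + 6 = 2790.

2790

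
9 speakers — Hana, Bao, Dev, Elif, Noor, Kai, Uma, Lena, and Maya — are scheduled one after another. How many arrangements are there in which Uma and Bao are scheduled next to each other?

Place the 7 others and the Uma-Bao pair as 8 objects in a line; the pair has 2 internal arrangements.
So the count is 2·(8)! = 80640.

80640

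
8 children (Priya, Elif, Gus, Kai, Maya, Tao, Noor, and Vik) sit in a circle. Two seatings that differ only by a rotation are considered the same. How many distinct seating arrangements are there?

5040

Around a circle, 8 distinct people have 8!/8 = (7)! = 5040 rotationally distinct seatings.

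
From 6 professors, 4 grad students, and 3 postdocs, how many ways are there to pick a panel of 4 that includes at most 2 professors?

560

Split by how many professors are chosen (0 through 2).
Sum: C(6,0)·C(7,4) + C(6,1)·C(7,3) + C(6,2)·C(7,2) = 35 + 210 + 315 = 560.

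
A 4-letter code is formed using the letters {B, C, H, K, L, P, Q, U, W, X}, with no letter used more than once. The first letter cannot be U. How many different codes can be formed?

The first letter has 10−1 = 9 choices (anything except U).
The remaining 3 letters are filled from the other 9 symbols without repetition: 9 × 8 × 7 = 504.
Total: 9 × 504 = 4536.

4536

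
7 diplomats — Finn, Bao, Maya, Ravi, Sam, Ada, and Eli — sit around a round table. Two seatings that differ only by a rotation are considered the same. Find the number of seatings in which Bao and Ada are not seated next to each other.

480

Without the restriction there are (6)! = 720 seatings.
Seatings with Bao beside Ada: treat them as a block with 2 internal orders, giving 2 × (5)! = 240.
Subtracting, 720 − 240 = 480.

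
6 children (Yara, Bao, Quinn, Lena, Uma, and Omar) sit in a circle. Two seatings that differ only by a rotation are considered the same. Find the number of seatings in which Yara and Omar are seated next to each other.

48

Glue Yara and Omar into a block (2 internal orders). Seating 5 units around a circle gives (4)! arrangements.
So 2 × (4)! = 2 × 24 = 48.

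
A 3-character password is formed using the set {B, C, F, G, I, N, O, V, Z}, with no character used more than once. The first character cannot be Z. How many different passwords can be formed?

The first character has 9−1 = 8 choices (anything except Z).
The remaining 2 characters are filled from the other 8 symbols without repetition: 8 × 7 = 56.
Total: 8 × 56 = 448.

448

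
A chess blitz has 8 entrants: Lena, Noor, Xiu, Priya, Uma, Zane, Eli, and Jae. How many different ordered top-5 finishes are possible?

There are 8 choices for 1st place, 7 for 2nd, and so on down to 4 for position 5.
That gives 8 × 7 × 6 × 5 × 4 = 6720.

6720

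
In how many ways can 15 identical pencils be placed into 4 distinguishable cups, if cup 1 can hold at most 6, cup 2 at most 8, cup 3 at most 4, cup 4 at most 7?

196

By stars and bars, unrestricted non-negative solutions to x_1+…+x_4 = 15 number C(15+3,3) = 816.
Subtract solutions that violate a single cap (substitute x_i' = x_i − (cap_i+1)): x_1 ≥ 7 gives C(11,3) = 165; x_2 ≥ 9 gives C(9,3) = 84; x_3 ≥ 5 gives C(13,3) = 286; x_4 ≥ 8 gives C(10,3) = 120. Together 655.
Add back pairs where two caps are both exceeded: 0 + 20 + 1 + 4 + 0 + 10 = 35.
By inclusion–exclusion the count is 816 − 655 + 35 = 196.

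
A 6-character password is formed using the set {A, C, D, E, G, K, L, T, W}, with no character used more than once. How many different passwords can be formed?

With no repetition, fill the 6 characters in order: 9 choices, then 8, down to 4.
That product is 9 × 8 × 7 × 6 × 5 × 4 = 60480.

60480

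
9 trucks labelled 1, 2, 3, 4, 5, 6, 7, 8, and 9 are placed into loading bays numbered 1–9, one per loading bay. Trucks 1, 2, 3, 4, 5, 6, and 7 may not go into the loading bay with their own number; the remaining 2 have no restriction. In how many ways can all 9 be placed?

165016

Let Aᵢ (for 1 ≤ i ≤ 7) be the placements that put truck i in its forbidden loading bay. Any j of these fix j positions, leaving (9−j)! ways to fill the rest, and there are C(7,j) ways to pick which j.
By inclusion–exclusion, the number of valid placements is Σ_{j=0}^{7} (−1)^j C(7,j)·(9−j)!.
Computing: 362880 − 282240 + 105840 − 25200 + 4200 − 504 + 42 − 2 = 165016.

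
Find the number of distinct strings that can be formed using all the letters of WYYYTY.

30

The 6 letters of WYYYTY have repeats: Y appearing 4 times.
So there are 6! / (4!) = 30 distinguishable arrangements.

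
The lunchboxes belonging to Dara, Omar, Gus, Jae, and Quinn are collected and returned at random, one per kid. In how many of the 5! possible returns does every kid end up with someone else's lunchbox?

Let Aᵢ be the assignments in which kid i gets their own lunchbox. We want the size of the complement of A₁∪…∪A_5.
By inclusion–exclusion this is Σ_{j=0}^{5} (−1)^j C(5,j)·(5−j)!.
Computing: 120 − 120 + 60 − 20 + 5 − 1 = 44.

44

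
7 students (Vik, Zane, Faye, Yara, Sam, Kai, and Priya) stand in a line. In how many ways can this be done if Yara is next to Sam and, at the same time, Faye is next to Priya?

Treat {Yara,Sam} as one block (2 orders) and {Faye,Priya} as another (2 orders).
That leaves 5 units to arrange: 2 × 2 × 5! = 4 × 120 = 480.

480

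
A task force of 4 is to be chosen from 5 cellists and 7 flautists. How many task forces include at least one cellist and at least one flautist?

Total 4-person selections from all 12: C(12,4) = 495.
Subtract selections that omit an entire group: no cellists → C(7,4) = 35; no flautists → C(5,4) = 5.
Both groups omitted at once is impossible, so 495 − 40 = 455.

455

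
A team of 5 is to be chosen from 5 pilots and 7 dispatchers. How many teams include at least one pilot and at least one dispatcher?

Unrestricted: C(12,5) = 792 ways to pick any 5 of the 12.
Selections missing a whole group: no pilots → C(7,5) = 21; no dispatchers → C(5,5) = 1.
Both groups omitted at once is impossible, so 792 − 22 = 770.

770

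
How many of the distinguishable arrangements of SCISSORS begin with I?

With the first slot taken by I, it remains to arrange the other 7 letters (SCSSORS).
Those 7 letters have S appearing 4 times, giving (7)!/(4!) = 210.

210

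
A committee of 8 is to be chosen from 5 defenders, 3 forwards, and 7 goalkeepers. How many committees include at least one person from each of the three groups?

5894

With no constraint there are C(15,8) = 6435 possible selections.
Selections missing a whole group: no defenders → C(10,8) = 45; no forwards → C(12,8) = 495; no goalkeepers → C(8,8) = 1.
Add back selections omitting two groups (i.e. drawn from a single group): C(5,8) + C(3,8) + C(7,8) = 0.
By inclusion–exclusion: 6435 − 541 + 0 = 5894.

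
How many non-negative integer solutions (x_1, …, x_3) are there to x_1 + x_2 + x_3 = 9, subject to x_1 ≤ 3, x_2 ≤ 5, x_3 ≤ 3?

6

Without the upper bounds there are C(11,2) = 55 ways to split 9 among 3 variables.
Subtract solutions that violate a single cap (substitute x_i' = x_i − (cap_i+1)): x_1 ≥ 4 gives C(7,2) = 21; x_2 ≥ 6 gives C(5,2) = 10; x_3 ≥ 4 gives C(7,2) = 21. Together 52.
Add back pairs where two caps are both exceeded: 0 + 3 + 0 = 3.
By inclusion–exclusion the count is 55 − 52 + 3 = 6.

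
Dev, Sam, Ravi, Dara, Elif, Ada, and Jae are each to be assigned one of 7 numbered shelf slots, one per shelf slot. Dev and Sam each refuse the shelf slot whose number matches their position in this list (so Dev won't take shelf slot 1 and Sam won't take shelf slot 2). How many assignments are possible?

Let Aᵢ (for i ∈ {1, 2}) be the placements that put person i in their forbidden shelf slot. Any j of these fix j positions, leaving (7−j)! ways to fill the rest, and there are C(2,j) ways to pick which j.
By inclusion–exclusion, the number of valid placements is Σ_{j=0}^{2} (−1)^j C(2,j)·(7−j)!.
Computing: 5040 − 1440 + 120 = 3720.

3720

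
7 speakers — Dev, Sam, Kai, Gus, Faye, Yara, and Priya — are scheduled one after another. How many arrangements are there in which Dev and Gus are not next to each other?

3600

Of the 7! = 5040 arrangements, those with Dev and Gus adjacent number 2 × 6! = 1440 (treat the pair as a block with 2 internal orders).
Complementary counting: 5040 − 1440 = 3600.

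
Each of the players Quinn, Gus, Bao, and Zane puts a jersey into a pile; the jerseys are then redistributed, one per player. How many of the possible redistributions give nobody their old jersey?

This is the derangement count D_4: permutations of 4 items with no fixed point.
By inclusion–exclusion this is Σ_{j=0}^{4} (−1)^j C(4,j)·(4−j)!.
Computing: 24 − 24 + 12 − 4 + 1 = 9.

9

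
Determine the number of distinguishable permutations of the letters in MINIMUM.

420

Letter multiplicities in MINIMUM: I×2, M×3, N×1, U×1.
Dividing 7! = 5040 by 3!·2! = 12 for the repeated letters gives 420.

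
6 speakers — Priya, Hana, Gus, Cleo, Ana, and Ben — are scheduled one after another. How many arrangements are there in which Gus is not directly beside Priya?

480

Of the 6! = 720 arrangements, those with Gus and Priya adjacent number 2 × 5! = 240 (treat the pair as a block with 2 internal orders).
Complementary counting: 720 − 240 = 480.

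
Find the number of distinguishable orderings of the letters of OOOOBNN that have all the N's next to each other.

30

Treat the 2 copies of N as a single block. The multiset to arrange is then {NN, B, O, O, O, O}, 6 items in all.
That gives (6)!/(4!) = 30 arrangements.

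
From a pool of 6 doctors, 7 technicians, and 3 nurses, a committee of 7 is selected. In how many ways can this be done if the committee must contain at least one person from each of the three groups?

With no constraint there are C(16,7) = 11440 possible selections.
Selections missing a whole group: no doctors → C(10,7) = 120; no technicians → C(9,7) = 36; no nurses → C(13,7) = 1716.
Add back selections omitting two groups (i.e. drawn from a single group): C(6,7) + C(7,7) + C(3,7) = 1.
By inclusion–exclusion: 11440 − 1872 + 1 = 9569.

9569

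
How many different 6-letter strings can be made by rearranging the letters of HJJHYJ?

Letter multiplicities in HJJHYJ: H×2, J×3, Y×1.
The number of distinct arrangements is 6!/(3!·2!) = 720/12 = 60.

60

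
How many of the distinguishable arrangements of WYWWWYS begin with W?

60

Fix W in the first position and arrange the remaining 6 letters.
Those 6 letters have W appearing 3 times and Y appearing twice, giving (6)!/(3!·2!) = 60.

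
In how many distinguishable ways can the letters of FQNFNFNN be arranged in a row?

Letter multiplicities in FQNFNFNN: F×3, N×4, Q×1.
The number of distinct arrangements is 8!/(4!·3!) = 40320/144 = 280.

280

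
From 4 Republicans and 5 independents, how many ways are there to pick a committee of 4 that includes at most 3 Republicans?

Split by how many Republicans are chosen (0 through 3).
Sum: C(4,0)·C(5,4) + C(4,1)·C(5,3) + C(4,2)·C(5,2) + C(4,3)·C(5,1) = 5 + 40 + 60 + 20 = 125.

125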